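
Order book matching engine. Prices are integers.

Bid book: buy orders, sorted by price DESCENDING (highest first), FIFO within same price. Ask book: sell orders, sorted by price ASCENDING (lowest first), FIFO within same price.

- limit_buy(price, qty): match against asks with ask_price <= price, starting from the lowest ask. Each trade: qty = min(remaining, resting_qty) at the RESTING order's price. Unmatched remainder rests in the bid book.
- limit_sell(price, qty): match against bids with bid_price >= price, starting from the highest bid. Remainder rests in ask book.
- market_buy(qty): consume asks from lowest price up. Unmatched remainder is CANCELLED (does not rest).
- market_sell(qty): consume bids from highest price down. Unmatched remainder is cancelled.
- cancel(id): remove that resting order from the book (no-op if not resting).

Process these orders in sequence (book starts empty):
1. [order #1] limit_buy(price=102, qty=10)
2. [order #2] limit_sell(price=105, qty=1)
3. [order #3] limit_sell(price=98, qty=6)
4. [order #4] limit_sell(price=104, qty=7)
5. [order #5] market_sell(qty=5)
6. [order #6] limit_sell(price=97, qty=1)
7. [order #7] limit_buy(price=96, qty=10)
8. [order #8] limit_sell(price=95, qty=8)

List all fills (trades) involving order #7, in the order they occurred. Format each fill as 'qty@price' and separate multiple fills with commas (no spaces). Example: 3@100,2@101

Answer: 8@96

Derivation:
After op 1 [order #1] limit_buy(price=102, qty=10): fills=none; bids=[#1:10@102] asks=[-]
After op 2 [order #2] limit_sell(price=105, qty=1): fills=none; bids=[#1:10@102] asks=[#2:1@105]
After op 3 [order #3] limit_sell(price=98, qty=6): fills=#1x#3:6@102; bids=[#1:4@102] asks=[#2:1@105]
After op 4 [order #4] limit_sell(price=104, qty=7): fills=none; bids=[#1:4@102] asks=[#4:7@104 #2:1@105]
After op 5 [order #5] market_sell(qty=5): fills=#1x#5:4@102; bids=[-] asks=[#4:7@104 #2:1@105]
After op 6 [order #6] limit_sell(price=97, qty=1): fills=none; bids=[-] asks=[#6:1@97 #4:7@104 #2:1@105]
After op 7 [order #7] limit_buy(price=96, qty=10): fills=none; bids=[#7:10@96] asks=[#6:1@97 #4:7@104 #2:1@105]
After op 8 [order #8] limit_sell(price=95, qty=8): fills=#7x#8:8@96; bids=[#7:2@96] asks=[#6:1@97 #4:7@104 #2:1@105]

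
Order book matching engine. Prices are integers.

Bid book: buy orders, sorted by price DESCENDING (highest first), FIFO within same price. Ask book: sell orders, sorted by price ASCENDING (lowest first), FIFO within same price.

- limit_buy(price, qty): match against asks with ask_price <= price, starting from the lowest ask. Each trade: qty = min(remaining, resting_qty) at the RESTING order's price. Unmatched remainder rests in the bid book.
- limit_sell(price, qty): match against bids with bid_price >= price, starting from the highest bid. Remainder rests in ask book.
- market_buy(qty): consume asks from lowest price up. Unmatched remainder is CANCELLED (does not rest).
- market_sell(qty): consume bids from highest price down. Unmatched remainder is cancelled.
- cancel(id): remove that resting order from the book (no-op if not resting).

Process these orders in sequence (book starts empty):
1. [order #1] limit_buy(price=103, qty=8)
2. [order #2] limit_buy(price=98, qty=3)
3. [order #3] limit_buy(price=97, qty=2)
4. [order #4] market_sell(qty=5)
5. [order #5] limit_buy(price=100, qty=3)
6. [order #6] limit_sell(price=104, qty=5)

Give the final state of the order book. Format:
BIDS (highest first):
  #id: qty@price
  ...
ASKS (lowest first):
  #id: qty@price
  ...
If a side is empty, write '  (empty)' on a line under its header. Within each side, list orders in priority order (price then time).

Answer: BIDS (highest first):
  #1: 3@103
  #5: 3@100
  #2: 3@98
  #3: 2@97
ASKS (lowest first):
  #6: 5@104

Derivation:
After op 1 [order #1] limit_buy(price=103, qty=8): fills=none; bids=[#1:8@103] asks=[-]
After op 2 [order #2] limit_buy(price=98, qty=3): fills=none; bids=[#1:8@103 #2:3@98] asks=[-]
After op 3 [order #3] limit_buy(price=97, qty=2): fills=none; bids=[#1:8@103 #2:3@98 #3:2@97] asks=[-]
After op 4 [order #4] market_sell(qty=5): fills=#1x#4:5@103; bids=[#1:3@103 #2:3@98 #3:2@97] asks=[-]
After op 5 [order #5] limit_buy(price=100, qty=3): fills=none; bids=[#1:3@103 #5:3@100 #2:3@98 #3:2@97] asks=[-]
After op 6 [order #6] limit_sell(price=104, qty=5): fills=none; bids=[#1:3@103 #5:3@100 #2:3@98 #3:2@97] asks=[#6:5@104]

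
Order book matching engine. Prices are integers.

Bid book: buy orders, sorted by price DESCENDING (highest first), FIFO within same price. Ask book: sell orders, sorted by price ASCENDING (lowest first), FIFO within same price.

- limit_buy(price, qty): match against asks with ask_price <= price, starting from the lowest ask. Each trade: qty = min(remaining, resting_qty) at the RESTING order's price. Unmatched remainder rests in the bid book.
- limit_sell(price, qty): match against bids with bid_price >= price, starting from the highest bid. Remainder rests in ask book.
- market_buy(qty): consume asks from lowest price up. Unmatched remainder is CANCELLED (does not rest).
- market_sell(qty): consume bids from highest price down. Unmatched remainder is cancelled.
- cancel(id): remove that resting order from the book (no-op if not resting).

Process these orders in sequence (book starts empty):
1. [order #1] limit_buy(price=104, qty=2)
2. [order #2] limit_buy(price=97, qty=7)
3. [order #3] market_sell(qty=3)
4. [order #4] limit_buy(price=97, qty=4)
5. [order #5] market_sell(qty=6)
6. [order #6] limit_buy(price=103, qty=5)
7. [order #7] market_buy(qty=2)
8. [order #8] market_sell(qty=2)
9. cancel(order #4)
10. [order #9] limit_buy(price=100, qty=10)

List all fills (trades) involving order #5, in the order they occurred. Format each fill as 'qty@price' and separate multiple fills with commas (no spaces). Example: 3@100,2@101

After op 1 [order #1] limit_buy(price=104, qty=2): fills=none; bids=[#1:2@104] asks=[-]
After op 2 [order #2] limit_buy(price=97, qty=7): fills=none; bids=[#1:2@104 #2:7@97] asks=[-]
After op 3 [order #3] market_sell(qty=3): fills=#1x#3:2@104 #2x#3:1@97; bids=[#2:6@97] asks=[-]
After op 4 [order #4] limit_buy(price=97, qty=4): fills=none; bids=[#2:6@97 #4:4@97] asks=[-]
After op 5 [order #5] market_sell(qty=6): fills=#2x#5:6@97; bids=[#4:4@97] asks=[-]
After op 6 [order #6] limit_buy(price=103, qty=5): fills=none; bids=[#6:5@103 #4:4@97] asks=[-]
After op 7 [order #7] market_buy(qty=2): fills=none; bids=[#6:5@103 #4:4@97] asks=[-]
After op 8 [order #8] market_sell(qty=2): fills=#6x#8:2@103; bids=[#6:3@103 #4:4@97] asks=[-]
After op 9 cancel(order #4): fills=none; bids=[#6:3@103] asks=[-]
After op 10 [order #9] limit_buy(price=100, qty=10): fills=none; bids=[#6:3@103 #9:10@100] asks=[-]

Answer: 6@97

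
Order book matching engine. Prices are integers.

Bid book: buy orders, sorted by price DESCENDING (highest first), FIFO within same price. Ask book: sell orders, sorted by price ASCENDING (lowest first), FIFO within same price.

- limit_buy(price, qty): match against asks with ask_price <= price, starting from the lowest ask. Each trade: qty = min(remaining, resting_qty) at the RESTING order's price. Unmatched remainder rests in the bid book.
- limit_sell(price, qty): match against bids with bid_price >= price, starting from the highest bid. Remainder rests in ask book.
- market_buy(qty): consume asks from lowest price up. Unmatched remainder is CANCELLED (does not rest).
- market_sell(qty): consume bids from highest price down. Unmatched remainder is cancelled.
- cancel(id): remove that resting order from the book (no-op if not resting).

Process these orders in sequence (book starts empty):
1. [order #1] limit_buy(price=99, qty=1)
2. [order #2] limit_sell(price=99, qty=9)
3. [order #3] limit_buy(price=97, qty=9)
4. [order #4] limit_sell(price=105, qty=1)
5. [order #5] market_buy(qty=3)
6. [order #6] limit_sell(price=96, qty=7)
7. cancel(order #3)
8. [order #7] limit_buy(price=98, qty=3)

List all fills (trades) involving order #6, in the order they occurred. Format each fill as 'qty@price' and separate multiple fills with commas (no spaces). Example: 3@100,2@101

Answer: 7@97

Derivation:
After op 1 [order #1] limit_buy(price=99, qty=1): fills=none; bids=[#1:1@99] asks=[-]
After op 2 [order #2] limit_sell(price=99, qty=9): fills=#1x#2:1@99; bids=[-] asks=[#2:8@99]
After op 3 [order #3] limit_buy(price=97, qty=9): fills=none; bids=[#3:9@97] asks=[#2:8@99]
After op 4 [order #4] limit_sell(price=105, qty=1): fills=none; bids=[#3:9@97] asks=[#2:8@99 #4:1@105]
After op 5 [order #5] market_buy(qty=3): fills=#5x#2:3@99; bids=[#3:9@97] asks=[#2:5@99 #4:1@105]
After op 6 [order #6] limit_sell(price=96, qty=7): fills=#3x#6:7@97; bids=[#3:2@97] asks=[#2:5@99 #4:1@105]
After op 7 cancel(order #3): fills=none; bids=[-] asks=[#2:5@99 #4:1@105]
After op 8 [order #7] limit_buy(price=98, qty=3): fills=none; bids=[#7:3@98] asks=[#2:5@99 #4:1@105]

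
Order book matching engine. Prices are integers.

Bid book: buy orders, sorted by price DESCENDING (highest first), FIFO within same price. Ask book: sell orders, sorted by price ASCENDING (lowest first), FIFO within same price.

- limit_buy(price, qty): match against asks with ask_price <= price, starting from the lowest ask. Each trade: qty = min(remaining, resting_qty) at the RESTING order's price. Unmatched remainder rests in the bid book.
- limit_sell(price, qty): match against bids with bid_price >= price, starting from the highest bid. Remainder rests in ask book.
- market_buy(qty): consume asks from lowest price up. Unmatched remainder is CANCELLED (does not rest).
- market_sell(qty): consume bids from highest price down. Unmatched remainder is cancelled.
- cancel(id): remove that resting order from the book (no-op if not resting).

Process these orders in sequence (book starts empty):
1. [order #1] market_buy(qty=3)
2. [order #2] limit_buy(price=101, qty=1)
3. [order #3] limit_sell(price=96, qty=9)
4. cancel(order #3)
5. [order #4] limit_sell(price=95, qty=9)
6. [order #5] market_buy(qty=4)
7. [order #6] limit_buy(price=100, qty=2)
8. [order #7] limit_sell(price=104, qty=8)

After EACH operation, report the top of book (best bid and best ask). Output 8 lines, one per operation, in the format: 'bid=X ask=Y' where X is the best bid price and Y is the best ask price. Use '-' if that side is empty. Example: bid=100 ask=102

After op 1 [order #1] market_buy(qty=3): fills=none; bids=[-] asks=[-]
After op 2 [order #2] limit_buy(price=101, qty=1): fills=none; bids=[#2:1@101] asks=[-]
After op 3 [order #3] limit_sell(price=96, qty=9): fills=#2x#3:1@101; bids=[-] asks=[#3:8@96]
After op 4 cancel(order #3): fills=none; bids=[-] asks=[-]
After op 5 [order #4] limit_sell(price=95, qty=9): fills=none; bids=[-] asks=[#4:9@95]
After op 6 [order #5] market_buy(qty=4): fills=#5x#4:4@95; bids=[-] asks=[#4:5@95]
After op 7 [order #6] limit_buy(price=100, qty=2): fills=#6x#4:2@95; bids=[-] asks=[#4:3@95]
After op 8 [order #7] limit_sell(price=104, qty=8): fills=none; bids=[-] asks=[#4:3@95 #7:8@104]

Answer: bid=- ask=-
bid=101 ask=-
bid=- ask=96
bid=- ask=-
bid=- ask=95
bid=- ask=95
bid=- ask=95
bid=- ask=95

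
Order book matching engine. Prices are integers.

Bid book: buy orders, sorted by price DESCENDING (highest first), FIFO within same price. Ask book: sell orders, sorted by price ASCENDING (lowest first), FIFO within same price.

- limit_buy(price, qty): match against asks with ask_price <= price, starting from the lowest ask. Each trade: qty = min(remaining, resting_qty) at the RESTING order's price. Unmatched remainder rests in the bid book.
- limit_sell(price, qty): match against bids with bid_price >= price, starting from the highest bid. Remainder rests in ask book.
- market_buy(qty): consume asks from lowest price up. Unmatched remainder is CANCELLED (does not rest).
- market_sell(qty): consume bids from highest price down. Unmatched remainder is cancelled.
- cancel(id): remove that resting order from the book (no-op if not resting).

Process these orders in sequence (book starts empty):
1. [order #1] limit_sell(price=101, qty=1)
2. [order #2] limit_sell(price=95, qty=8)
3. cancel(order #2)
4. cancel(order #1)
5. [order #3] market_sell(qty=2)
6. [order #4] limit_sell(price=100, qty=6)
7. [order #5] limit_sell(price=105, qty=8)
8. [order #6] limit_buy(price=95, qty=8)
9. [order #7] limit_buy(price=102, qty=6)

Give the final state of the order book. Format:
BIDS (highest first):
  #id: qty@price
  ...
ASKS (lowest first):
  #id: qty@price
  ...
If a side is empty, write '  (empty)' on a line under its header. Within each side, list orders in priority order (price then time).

After op 1 [order #1] limit_sell(price=101, qty=1): fills=none; bids=[-] asks=[#1:1@101]
After op 2 [order #2] limit_sell(price=95, qty=8): fills=none; bids=[-] asks=[#2:8@95 #1:1@101]
After op 3 cancel(order #2): fills=none; bids=[-] asks=[#1:1@101]
After op 4 cancel(order #1): fills=none; bids=[-] asks=[-]
After op 5 [order #3] market_sell(qty=2): fills=none; bids=[-] asks=[-]
After op 6 [order #4] limit_sell(price=100, qty=6): fills=none; bids=[-] asks=[#4:6@100]
After op 7 [order #5] limit_sell(price=105, qty=8): fills=none; bids=[-] asks=[#4:6@100 #5:8@105]
After op 8 [order #6] limit_buy(price=95, qty=8): fills=none; bids=[#6:8@95] asks=[#4:6@100 #5:8@105]
After op 9 [order #7] limit_buy(price=102, qty=6): fills=#7x#4:6@100; bids=[#6:8@95] asks=[#5:8@105]

Answer: BIDS (highest first):
  #6: 8@95
ASKS (lowest first):
  #5: 8@105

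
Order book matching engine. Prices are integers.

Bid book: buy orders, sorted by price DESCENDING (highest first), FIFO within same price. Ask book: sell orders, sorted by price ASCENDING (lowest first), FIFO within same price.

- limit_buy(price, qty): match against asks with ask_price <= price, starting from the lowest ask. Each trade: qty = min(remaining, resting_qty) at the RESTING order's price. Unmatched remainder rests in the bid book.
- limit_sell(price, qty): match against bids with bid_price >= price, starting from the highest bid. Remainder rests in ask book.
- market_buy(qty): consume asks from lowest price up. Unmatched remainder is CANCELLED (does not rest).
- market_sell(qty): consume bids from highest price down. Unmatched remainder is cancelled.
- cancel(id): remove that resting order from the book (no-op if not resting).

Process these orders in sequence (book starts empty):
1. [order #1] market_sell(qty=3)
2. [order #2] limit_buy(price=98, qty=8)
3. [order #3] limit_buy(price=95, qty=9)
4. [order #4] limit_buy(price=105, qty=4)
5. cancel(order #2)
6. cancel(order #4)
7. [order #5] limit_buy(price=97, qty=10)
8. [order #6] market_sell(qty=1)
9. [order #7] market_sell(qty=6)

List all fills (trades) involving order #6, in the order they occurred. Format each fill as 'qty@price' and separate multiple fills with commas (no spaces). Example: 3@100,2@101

Answer: 1@97

Derivation:
After op 1 [order #1] market_sell(qty=3): fills=none; bids=[-] asks=[-]
After op 2 [order #2] limit_buy(price=98, qty=8): fills=none; bids=[#2:8@98] asks=[-]
After op 3 [order #3] limit_buy(price=95, qty=9): fills=none; bids=[#2:8@98 #3:9@95] asks=[-]
After op 4 [order #4] limit_buy(price=105, qty=4): fills=none; bids=[#4:4@105 #2:8@98 #3:9@95] asks=[-]
After op 5 cancel(order #2): fills=none; bids=[#4:4@105 #3:9@95] asks=[-]
After op 6 cancel(order #4): fills=none; bids=[#3:9@95] asks=[-]
After op 7 [order #5] limit_buy(price=97, qty=10): fills=none; bids=[#5:10@97 #3:9@95] asks=[-]
After op 8 [order #6] market_sell(qty=1): fills=#5x#6:1@97; bids=[#5:9@97 #3:9@95] asks=[-]
After op 9 [order #7] market_sell(qty=6): fills=#5x#7:6@97; bids=[#5:3@97 #3:9@95] asks=[-]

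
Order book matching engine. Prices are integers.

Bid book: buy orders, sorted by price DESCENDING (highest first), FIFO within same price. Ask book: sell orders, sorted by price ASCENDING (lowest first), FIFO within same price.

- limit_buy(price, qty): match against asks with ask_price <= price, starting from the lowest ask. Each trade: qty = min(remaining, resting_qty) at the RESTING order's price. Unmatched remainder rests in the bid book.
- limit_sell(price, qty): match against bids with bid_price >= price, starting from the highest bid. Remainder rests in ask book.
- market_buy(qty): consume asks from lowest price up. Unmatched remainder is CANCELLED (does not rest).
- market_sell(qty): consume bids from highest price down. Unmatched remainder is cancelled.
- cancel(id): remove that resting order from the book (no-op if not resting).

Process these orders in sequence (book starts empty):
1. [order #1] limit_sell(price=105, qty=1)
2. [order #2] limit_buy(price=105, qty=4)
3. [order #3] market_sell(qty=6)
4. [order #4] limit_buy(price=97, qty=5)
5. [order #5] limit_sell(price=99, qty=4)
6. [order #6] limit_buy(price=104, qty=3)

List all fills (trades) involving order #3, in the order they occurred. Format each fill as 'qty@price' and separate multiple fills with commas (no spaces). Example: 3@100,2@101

After op 1 [order #1] limit_sell(price=105, qty=1): fills=none; bids=[-] asks=[#1:1@105]
After op 2 [order #2] limit_buy(price=105, qty=4): fills=#2x#1:1@105; bids=[#2:3@105] asks=[-]
After op 3 [order #3] market_sell(qty=6): fills=#2x#3:3@105; bids=[-] asks=[-]
After op 4 [order #4] limit_buy(price=97, qty=5): fills=none; bids=[#4:5@97] asks=[-]
After op 5 [order #5] limit_sell(price=99, qty=4): fills=none; bids=[#4:5@97] asks=[#5:4@99]
After op 6 [order #6] limit_buy(price=104, qty=3): fills=#6x#5:3@99; bids=[#4:5@97] asks=[#5:1@99]

Answer: 3@105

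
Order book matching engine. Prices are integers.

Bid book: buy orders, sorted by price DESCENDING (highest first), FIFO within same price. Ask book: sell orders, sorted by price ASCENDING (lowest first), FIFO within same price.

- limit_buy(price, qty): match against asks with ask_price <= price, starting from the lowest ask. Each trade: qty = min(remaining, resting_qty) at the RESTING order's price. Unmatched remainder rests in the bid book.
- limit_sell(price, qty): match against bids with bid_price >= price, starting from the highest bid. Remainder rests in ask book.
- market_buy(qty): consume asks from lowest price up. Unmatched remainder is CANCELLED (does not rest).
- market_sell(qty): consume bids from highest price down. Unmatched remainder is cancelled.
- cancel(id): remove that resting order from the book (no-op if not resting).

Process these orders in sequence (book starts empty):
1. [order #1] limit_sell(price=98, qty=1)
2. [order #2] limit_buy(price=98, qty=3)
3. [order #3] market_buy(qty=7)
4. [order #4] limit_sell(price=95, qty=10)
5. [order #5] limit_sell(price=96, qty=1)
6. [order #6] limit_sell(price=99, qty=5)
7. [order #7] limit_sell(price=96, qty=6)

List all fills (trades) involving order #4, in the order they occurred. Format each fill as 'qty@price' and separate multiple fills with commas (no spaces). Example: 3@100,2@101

After op 1 [order #1] limit_sell(price=98, qty=1): fills=none; bids=[-] asks=[#1:1@98]
After op 2 [order #2] limit_buy(price=98, qty=3): fills=#2x#1:1@98; bids=[#2:2@98] asks=[-]
After op 3 [order #3] market_buy(qty=7): fills=none; bids=[#2:2@98] asks=[-]
After op 4 [order #4] limit_sell(price=95, qty=10): fills=#2x#4:2@98; bids=[-] asks=[#4:8@95]
After op 5 [order #5] limit_sell(price=96, qty=1): fills=none; bids=[-] asks=[#4:8@95 #5:1@96]
After op 6 [order #6] limit_sell(price=99, qty=5): fills=none; bids=[-] asks=[#4:8@95 #5:1@96 #6:5@99]
After op 7 [order #7] limit_sell(price=96, qty=6): fills=none; bids=[-] asks=[#4:8@95 #5:1@96 #7:6@96 #6:5@99]

Answer: 2@98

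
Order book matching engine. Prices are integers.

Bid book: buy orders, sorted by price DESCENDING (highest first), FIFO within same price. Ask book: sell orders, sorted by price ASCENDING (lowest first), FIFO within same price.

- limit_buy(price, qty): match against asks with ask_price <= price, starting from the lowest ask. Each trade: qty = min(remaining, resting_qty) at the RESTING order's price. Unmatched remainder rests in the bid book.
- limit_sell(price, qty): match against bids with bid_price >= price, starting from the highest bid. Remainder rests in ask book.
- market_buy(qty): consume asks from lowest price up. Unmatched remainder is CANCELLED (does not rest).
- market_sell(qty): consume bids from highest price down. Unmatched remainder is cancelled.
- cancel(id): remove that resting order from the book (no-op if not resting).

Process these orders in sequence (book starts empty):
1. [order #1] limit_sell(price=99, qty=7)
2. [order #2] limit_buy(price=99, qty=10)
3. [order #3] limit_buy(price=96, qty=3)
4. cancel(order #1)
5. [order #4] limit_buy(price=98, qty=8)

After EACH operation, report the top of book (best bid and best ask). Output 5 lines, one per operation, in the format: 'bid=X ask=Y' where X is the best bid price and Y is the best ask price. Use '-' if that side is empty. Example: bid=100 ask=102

Answer: bid=- ask=99
bid=99 ask=-
bid=99 ask=-
bid=99 ask=-
bid=99 ask=-

Derivation:
After op 1 [order #1] limit_sell(price=99, qty=7): fills=none; bids=[-] asks=[#1:7@99]
After op 2 [order #2] limit_buy(price=99, qty=10): fills=#2x#1:7@99; bids=[#2:3@99] asks=[-]
After op 3 [order #3] limit_buy(price=96, qty=3): fills=none; bids=[#2:3@99 #3:3@96] asks=[-]
After op 4 cancel(order #1): fills=none; bids=[#2:3@99 #3:3@96] asks=[-]
After op 5 [order #4] limit_buy(price=98, qty=8): fills=none; bids=[#2:3@99 #4:8@98 #3:3@96] asks=[-]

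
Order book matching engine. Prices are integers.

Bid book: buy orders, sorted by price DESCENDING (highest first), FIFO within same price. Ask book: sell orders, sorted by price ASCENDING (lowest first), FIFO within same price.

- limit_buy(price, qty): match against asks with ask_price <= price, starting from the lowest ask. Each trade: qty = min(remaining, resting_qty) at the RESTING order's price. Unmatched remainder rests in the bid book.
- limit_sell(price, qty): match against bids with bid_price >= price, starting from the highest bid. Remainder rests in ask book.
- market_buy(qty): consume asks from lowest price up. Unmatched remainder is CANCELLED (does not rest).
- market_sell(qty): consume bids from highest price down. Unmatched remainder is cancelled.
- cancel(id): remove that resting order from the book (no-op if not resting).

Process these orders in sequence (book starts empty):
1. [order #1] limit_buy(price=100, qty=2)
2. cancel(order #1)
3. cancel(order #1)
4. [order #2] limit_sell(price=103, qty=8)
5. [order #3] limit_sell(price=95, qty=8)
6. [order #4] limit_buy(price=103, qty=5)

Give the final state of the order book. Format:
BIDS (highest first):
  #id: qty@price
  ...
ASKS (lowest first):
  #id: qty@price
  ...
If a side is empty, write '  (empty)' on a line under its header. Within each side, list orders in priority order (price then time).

After op 1 [order #1] limit_buy(price=100, qty=2): fills=none; bids=[#1:2@100] asks=[-]
After op 2 cancel(order #1): fills=none; bids=[-] asks=[-]
After op 3 cancel(order #1): fills=none; bids=[-] asks=[-]
After op 4 [order #2] limit_sell(price=103, qty=8): fills=none; bids=[-] asks=[#2:8@103]
After op 5 [order #3] limit_sell(price=95, qty=8): fills=none; bids=[-] asks=[#3:8@95 #2:8@103]
After op 6 [order #4] limit_buy(price=103, qty=5): fills=#4x#3:5@95; bids=[-] asks=[#3:3@95 #2:8@103]

Answer: BIDS (highest first):
  (empty)
ASKS (lowest first):
  #3: 3@95
  #2: 8@103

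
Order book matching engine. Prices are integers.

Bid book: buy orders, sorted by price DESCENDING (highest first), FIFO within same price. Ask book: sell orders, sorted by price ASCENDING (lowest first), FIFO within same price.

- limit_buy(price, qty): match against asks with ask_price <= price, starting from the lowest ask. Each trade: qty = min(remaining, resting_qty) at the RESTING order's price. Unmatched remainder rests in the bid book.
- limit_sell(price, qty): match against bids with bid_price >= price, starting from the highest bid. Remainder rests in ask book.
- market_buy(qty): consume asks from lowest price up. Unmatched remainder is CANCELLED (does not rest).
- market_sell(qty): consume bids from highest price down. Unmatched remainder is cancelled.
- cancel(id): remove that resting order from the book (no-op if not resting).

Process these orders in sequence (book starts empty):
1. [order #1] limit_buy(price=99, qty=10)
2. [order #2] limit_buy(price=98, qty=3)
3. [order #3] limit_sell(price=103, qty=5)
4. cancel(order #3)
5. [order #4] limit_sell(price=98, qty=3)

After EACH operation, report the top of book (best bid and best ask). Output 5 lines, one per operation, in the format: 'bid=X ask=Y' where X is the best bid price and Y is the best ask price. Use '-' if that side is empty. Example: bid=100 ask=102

After op 1 [order #1] limit_buy(price=99, qty=10): fills=none; bids=[#1:10@99] asks=[-]
After op 2 [order #2] limit_buy(price=98, qty=3): fills=none; bids=[#1:10@99 #2:3@98] asks=[-]
After op 3 [order #3] limit_sell(price=103, qty=5): fills=none; bids=[#1:10@99 #2:3@98] asks=[#3:5@103]
After op 4 cancel(order #3): fills=none; bids=[#1:10@99 #2:3@98] asks=[-]
After op 5 [order #4] limit_sell(price=98, qty=3): fills=#1x#4:3@99; bids=[#1:7@99 #2:3@98] asks=[-]

Answer: bid=99 ask=-
bid=99 ask=-
bid=99 ask=103
bid=99 ask=-
bid=99 ask=-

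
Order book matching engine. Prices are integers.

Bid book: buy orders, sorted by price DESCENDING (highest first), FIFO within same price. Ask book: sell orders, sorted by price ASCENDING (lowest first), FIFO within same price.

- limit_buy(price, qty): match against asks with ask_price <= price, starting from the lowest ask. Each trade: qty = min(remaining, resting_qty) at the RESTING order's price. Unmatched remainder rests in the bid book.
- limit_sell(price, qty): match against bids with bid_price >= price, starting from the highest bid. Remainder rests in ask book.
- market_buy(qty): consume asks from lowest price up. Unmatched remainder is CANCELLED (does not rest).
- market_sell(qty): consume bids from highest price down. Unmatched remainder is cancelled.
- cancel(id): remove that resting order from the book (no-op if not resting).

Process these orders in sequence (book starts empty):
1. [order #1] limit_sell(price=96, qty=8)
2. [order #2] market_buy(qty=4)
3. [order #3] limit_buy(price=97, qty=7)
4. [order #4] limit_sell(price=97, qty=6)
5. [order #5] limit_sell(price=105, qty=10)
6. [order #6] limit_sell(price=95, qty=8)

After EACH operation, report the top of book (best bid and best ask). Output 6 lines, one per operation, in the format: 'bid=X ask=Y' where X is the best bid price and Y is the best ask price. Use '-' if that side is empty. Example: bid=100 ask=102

Answer: bid=- ask=96
bid=- ask=96
bid=97 ask=-
bid=- ask=97
bid=- ask=97
bid=- ask=95

Derivation:
After op 1 [order #1] limit_sell(price=96, qty=8): fills=none; bids=[-] asks=[#1:8@96]
After op 2 [order #2] market_buy(qty=4): fills=#2x#1:4@96; bids=[-] asks=[#1:4@96]
After op 3 [order #3] limit_buy(price=97, qty=7): fills=#3x#1:4@96; bids=[#3:3@97] asks=[-]
After op 4 [order #4] limit_sell(price=97, qty=6): fills=#3x#4:3@97; bids=[-] asks=[#4:3@97]
After op 5 [order #5] limit_sell(price=105, qty=10): fills=none; bids=[-] asks=[#4:3@97 #5:10@105]
After op 6 [order #6] limit_sell(price=95, qty=8): fills=none; bids=[-] asks=[#6:8@95 #4:3@97 #5:10@105]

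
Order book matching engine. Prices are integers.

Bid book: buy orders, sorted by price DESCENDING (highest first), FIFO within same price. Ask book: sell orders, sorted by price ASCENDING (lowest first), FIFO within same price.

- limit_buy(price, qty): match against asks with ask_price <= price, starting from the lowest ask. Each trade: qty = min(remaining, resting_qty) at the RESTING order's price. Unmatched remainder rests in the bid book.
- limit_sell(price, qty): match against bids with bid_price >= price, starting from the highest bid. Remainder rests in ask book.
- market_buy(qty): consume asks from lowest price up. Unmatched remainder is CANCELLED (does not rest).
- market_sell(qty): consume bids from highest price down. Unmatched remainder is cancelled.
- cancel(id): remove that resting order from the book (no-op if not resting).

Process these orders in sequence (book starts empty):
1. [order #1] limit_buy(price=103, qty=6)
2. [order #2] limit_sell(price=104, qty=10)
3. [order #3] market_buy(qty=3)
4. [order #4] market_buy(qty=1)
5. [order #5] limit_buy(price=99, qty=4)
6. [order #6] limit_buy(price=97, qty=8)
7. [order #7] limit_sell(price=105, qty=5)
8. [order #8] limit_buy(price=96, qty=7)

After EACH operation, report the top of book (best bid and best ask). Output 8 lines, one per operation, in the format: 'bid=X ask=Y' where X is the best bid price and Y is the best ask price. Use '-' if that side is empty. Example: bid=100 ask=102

Answer: bid=103 ask=-
bid=103 ask=104
bid=103 ask=104
bid=103 ask=104
bid=103 ask=104
bid=103 ask=104
bid=103 ask=104
bid=103 ask=104

Derivation:
After op 1 [order #1] limit_buy(price=103, qty=6): fills=none; bids=[#1:6@103] asks=[-]
After op 2 [order #2] limit_sell(price=104, qty=10): fills=none; bids=[#1:6@103] asks=[#2:10@104]
After op 3 [order #3] market_buy(qty=3): fills=#3x#2:3@104; bids=[#1:6@103] asks=[#2:7@104]
After op 4 [order #4] market_buy(qty=1): fills=#4x#2:1@104; bids=[#1:6@103] asks=[#2:6@104]
After op 5 [order #5] limit_buy(price=99, qty=4): fills=none; bids=[#1:6@103 #5:4@99] asks=[#2:6@104]
After op 6 [order #6] limit_buy(price=97, qty=8): fills=none; bids=[#1:6@103 #5:4@99 #6:8@97] asks=[#2:6@104]
After op 7 [order #7] limit_sell(price=105, qty=5): fills=none; bids=[#1:6@103 #5:4@99 #6:8@97] asks=[#2:6@104 #7:5@105]
After op 8 [order #8] limit_buy(price=96, qty=7): fills=none; bids=[#1:6@103 #5:4@99 #6:8@97 #8:7@96] asks=[#2:6@104 #7:5@105]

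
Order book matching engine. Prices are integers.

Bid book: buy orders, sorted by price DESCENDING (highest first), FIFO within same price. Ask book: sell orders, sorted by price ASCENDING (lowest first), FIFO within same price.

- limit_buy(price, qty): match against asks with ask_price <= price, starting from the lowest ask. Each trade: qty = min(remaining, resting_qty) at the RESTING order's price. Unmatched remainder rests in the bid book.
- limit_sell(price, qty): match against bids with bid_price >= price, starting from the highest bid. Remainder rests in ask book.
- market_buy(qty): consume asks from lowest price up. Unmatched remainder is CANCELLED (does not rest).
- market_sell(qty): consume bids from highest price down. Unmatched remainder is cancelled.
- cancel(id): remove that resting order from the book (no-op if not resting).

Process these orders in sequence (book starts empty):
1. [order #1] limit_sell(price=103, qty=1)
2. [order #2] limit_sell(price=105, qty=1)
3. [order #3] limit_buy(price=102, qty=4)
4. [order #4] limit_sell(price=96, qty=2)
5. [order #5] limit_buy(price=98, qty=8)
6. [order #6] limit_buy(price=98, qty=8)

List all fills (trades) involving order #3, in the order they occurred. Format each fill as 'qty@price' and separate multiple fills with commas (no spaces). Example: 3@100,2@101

After op 1 [order #1] limit_sell(price=103, qty=1): fills=none; bids=[-] asks=[#1:1@103]
After op 2 [order #2] limit_sell(price=105, qty=1): fills=none; bids=[-] asks=[#1:1@103 #2:1@105]
After op 3 [order #3] limit_buy(price=102, qty=4): fills=none; bids=[#3:4@102] asks=[#1:1@103 #2:1@105]
After op 4 [order #4] limit_sell(price=96, qty=2): fills=#3x#4:2@102; bids=[#3:2@102] asks=[#1:1@103 #2:1@105]
After op 5 [order #5] limit_buy(price=98, qty=8): fills=none; bids=[#3:2@102 #5:8@98] asks=[#1:1@103 #2:1@105]
After op 6 [order #6] limit_buy(price=98, qty=8): fills=none; bids=[#3:2@102 #5:8@98 #6:8@98] asks=[#1:1@103 #2:1@105]

Answer: 2@102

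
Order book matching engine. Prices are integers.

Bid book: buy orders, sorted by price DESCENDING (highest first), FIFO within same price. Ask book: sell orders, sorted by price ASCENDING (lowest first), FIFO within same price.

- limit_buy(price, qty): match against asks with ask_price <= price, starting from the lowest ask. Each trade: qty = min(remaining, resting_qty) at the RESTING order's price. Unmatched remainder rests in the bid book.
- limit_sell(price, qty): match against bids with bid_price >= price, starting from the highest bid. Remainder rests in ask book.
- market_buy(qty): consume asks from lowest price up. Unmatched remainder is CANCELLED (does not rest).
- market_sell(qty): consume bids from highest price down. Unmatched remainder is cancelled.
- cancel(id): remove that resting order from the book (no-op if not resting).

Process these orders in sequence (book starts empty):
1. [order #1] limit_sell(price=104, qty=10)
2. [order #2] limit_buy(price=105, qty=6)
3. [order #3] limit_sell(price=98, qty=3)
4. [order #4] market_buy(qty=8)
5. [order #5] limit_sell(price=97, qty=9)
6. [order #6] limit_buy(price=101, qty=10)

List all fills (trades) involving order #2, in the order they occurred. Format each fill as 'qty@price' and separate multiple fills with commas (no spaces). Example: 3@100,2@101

Answer: 6@104

Derivation:
After op 1 [order #1] limit_sell(price=104, qty=10): fills=none; bids=[-] asks=[#1:10@104]
After op 2 [order #2] limit_buy(price=105, qty=6): fills=#2x#1:6@104; bids=[-] asks=[#1:4@104]
After op 3 [order #3] limit_sell(price=98, qty=3): fills=none; bids=[-] asks=[#3:3@98 #1:4@104]
After op 4 [order #4] market_buy(qty=8): fills=#4x#3:3@98 #4x#1:4@104; bids=[-] asks=[-]
After op 5 [order #5] limit_sell(price=97, qty=9): fills=none; bids=[-] asks=[#5:9@97]
After op 6 [order #6] limit_buy(price=101, qty=10): fills=#6x#5:9@97; bids=[#6:1@101] asks=[-]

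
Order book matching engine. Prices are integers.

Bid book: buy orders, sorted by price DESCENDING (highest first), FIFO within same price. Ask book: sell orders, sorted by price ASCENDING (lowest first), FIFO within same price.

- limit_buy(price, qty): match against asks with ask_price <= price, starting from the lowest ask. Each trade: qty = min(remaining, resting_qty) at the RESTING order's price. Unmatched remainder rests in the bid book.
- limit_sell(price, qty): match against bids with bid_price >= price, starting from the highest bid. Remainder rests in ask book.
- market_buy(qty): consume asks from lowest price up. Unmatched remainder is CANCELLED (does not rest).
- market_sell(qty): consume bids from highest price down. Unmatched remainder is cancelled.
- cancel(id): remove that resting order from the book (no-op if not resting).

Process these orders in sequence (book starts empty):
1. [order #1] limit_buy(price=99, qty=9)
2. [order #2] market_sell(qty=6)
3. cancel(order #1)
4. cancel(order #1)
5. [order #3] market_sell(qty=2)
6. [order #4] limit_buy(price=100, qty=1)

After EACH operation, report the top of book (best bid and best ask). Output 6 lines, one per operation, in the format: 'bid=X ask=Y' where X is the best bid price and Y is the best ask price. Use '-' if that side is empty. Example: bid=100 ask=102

After op 1 [order #1] limit_buy(price=99, qty=9): fills=none; bids=[#1:9@99] asks=[-]
After op 2 [order #2] market_sell(qty=6): fills=#1x#2:6@99; bids=[#1:3@99] asks=[-]
After op 3 cancel(order #1): fills=none; bids=[-] asks=[-]
After op 4 cancel(order #1): fills=none; bids=[-] asks=[-]
After op 5 [order #3] market_sell(qty=2): fills=none; bids=[-] asks=[-]
After op 6 [order #4] limit_buy(price=100, qty=1): fills=none; bids=[#4:1@100] asks=[-]

Answer: bid=99 ask=-
bid=99 ask=-
bid=- ask=-
bid=- ask=-
bid=- ask=-
bid=100 ask=-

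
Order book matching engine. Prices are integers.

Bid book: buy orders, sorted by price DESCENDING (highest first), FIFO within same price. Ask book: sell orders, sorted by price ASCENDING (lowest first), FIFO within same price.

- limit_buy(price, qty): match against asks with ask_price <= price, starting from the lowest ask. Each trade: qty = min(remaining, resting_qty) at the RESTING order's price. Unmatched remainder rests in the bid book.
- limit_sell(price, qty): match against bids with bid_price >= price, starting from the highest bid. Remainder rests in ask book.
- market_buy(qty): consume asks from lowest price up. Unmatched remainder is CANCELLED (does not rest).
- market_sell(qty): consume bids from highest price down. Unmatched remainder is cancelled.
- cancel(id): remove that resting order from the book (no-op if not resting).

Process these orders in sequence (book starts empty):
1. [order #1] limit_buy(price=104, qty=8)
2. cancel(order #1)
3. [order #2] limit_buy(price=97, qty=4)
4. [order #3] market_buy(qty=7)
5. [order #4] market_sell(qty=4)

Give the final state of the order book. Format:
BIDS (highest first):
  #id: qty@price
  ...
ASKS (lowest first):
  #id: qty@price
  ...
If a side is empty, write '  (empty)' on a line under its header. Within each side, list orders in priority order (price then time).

Answer: BIDS (highest first):
  (empty)
ASKS (lowest first):
  (empty)

Derivation:
After op 1 [order #1] limit_buy(price=104, qty=8): fills=none; bids=[#1:8@104] asks=[-]
After op 2 cancel(order #1): fills=none; bids=[-] asks=[-]
After op 3 [order #2] limit_buy(price=97, qty=4): fills=none; bids=[#2:4@97] asks=[-]
After op 4 [order #3] market_buy(qty=7): fills=none; bids=[#2:4@97] asks=[-]
After op 5 [order #4] market_sell(qty=4): fills=#2x#4:4@97; bids=[-] asks=[-]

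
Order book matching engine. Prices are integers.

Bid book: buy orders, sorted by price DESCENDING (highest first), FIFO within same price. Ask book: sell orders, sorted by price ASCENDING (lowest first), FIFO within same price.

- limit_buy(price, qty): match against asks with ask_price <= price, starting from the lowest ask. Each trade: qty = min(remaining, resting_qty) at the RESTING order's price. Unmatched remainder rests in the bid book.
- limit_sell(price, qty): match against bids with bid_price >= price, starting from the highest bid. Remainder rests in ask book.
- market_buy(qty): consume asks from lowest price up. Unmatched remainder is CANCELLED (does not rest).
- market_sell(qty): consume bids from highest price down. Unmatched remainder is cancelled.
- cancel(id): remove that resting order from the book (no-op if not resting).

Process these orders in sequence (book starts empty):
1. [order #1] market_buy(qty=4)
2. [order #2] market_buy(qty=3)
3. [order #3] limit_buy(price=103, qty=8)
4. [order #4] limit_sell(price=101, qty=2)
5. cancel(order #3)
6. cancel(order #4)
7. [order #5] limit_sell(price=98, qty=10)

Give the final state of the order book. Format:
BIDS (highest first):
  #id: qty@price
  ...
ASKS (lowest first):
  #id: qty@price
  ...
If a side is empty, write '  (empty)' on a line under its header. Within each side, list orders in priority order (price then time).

Answer: BIDS (highest first):
  (empty)
ASKS (lowest first):
  #5: 10@98

Derivation:
After op 1 [order #1] market_buy(qty=4): fills=none; bids=[-] asks=[-]
After op 2 [order #2] market_buy(qty=3): fills=none; bids=[-] asks=[-]
After op 3 [order #3] limit_buy(price=103, qty=8): fills=none; bids=[#3:8@103] asks=[-]
After op 4 [order #4] limit_sell(price=101, qty=2): fills=#3x#4:2@103; bids=[#3:6@103] asks=[-]
After op 5 cancel(order #3): fills=none; bids=[-] asks=[-]
After op 6 cancel(order #4): fills=none; bids=[-] asks=[-]
After op 7 [order #5] limit_sell(price=98, qty=10): fills=none; bids=[-] asks=[#5:10@98]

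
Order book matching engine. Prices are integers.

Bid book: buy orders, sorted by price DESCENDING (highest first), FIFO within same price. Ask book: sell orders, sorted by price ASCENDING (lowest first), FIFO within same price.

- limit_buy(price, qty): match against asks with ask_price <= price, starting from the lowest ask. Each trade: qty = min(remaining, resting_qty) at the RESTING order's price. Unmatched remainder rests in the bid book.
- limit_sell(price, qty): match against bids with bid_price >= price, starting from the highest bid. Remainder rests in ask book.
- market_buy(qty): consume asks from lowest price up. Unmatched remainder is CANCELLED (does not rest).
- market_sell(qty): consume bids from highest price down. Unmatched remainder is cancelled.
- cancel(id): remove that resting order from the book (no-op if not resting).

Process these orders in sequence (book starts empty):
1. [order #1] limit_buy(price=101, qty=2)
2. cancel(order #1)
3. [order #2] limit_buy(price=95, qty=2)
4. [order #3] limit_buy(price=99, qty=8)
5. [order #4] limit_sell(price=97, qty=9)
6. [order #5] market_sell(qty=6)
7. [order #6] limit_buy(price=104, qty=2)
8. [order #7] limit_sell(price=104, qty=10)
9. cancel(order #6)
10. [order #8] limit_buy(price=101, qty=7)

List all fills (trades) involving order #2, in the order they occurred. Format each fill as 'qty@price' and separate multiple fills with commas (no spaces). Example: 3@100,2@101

Answer: 2@95

Derivation:
After op 1 [order #1] limit_buy(price=101, qty=2): fills=none; bids=[#1:2@101] asks=[-]
After op 2 cancel(order #1): fills=none; bids=[-] asks=[-]
After op 3 [order #2] limit_buy(price=95, qty=2): fills=none; bids=[#2:2@95] asks=[-]
After op 4 [order #3] limit_buy(price=99, qty=8): fills=none; bids=[#3:8@99 #2:2@95] asks=[-]
After op 5 [order #4] limit_sell(price=97, qty=9): fills=#3x#4:8@99; bids=[#2:2@95] asks=[#4:1@97]
After op 6 [order #5] market_sell(qty=6): fills=#2x#5:2@95; bids=[-] asks=[#4:1@97]
After op 7 [order #6] limit_buy(price=104, qty=2): fills=#6x#4:1@97; bids=[#6:1@104] asks=[-]
After op 8 [order #7] limit_sell(price=104, qty=10): fills=#6x#7:1@104; bids=[-] asks=[#7:9@104]
After op 9 cancel(order #6): fills=none; bids=[-] asks=[#7:9@104]
After op 10 [order #8] limit_buy(price=101, qty=7): fills=none; bids=[#8:7@101] asks=[#7:9@104]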